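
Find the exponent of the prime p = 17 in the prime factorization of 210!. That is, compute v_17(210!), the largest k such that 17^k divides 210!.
v_17(210!) = 12

Legendre's formula: v_p(n!) = Σ_{k ≥ 1} ⌊n / p^k⌋. For p = 17, n = 210, the terms are:
  ⌊210/17^1⌋ = ⌊210/17⌋ = 12
(the next term ⌊210/17^2⌋ = 0, terminating the sum). Summing: v_17(210!) = 12 = 12.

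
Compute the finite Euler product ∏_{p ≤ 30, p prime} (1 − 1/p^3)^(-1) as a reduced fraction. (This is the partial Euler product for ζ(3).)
∏ = 1089297728822056325/906313660797210624

The primes p ≤ 30 are [2, 3, 5, 7, 11, 13, 17, 19, 23, 29]. For each prime, (1 − 1/p^3)^(-1) = p^3 / (p^3 − 1). The product is (1 − 1/2^3)^(-1), (1 − 1/3^3)^(-1), (1 − 1/5^3)^(-1), (1 − 1/7^3)^(-1), (1 − 1/11^3)^(-1), (1 − 1/13^3)^(-1), (1 − 1/17^3)^(-1), (1 − 1/19^3)^(-1), (1 − 1/23^3)^(-1), (1 − 1/29^3)^(-1) = ∏ p^3 / (p^3 − 1) = 1089297728822056325/906313660797210624.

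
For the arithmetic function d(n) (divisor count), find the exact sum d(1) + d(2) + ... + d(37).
Σ_{n ≤ 37} d(n) = 142

Compute d(n) for each 1 ≤ n ≤ 37: d(1) = 1, d(2) = 2, d(3) = 2, d(4) = 3, d(5) = 2, d(6) = 4, d(7) = 2, d(8) = 4, d(9) = 3, d(10) = 4, d(11) = 2, d(12) = 6, d(13) = 2, d(14) = 4, d(15) = 4, d(16) = 5, d(17) = 2, d(18) = 6, d(19) = 2, d(20) = 6, d(21) = 4, d(22) = 4, d(23) = 2, d(24) = 8, d(25) = 3, d(26) = 4, d(27) = 4, d(28) = 6, d(29) = 2, d(30) = 8, d(31) = 2, d(32) = 6, d(33) = 4, d(34) = 4, d(35) = 4, d(36) = 9, d(37) = 2. Summing all 37 values: 142. (Dirichlet's divisor formula: Σ_{n ≤ x} d(n) = x ln(x) + (2γ − 1) x + O(√x). For x = 37, the asymptotic estimate is ≈ 139.32.)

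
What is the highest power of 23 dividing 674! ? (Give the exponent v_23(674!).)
v_23(674!) = 30

Legendre's formula: v_p(n!) = Σ_{k ≥ 1} ⌊n / p^k⌋. For p = 23, n = 674, the terms are:
  ⌊674/23^1⌋ = ⌊674/23⌋ = 29
  ⌊674/23^2⌋ = ⌊674/529⌋ = 1
(the next term ⌊674/23^3⌋ = 0, terminating the sum). Summing: v_23(674!) = 29 + 1 = 30.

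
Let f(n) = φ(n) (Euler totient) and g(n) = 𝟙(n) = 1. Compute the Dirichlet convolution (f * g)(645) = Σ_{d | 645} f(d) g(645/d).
(φ * 𝟙)(645) = 645

Divisors of 645: [1, 3, 5, 15, 43, 129, 215, 645]. For each d | 645:
  d = 1: φ(1) · 𝟙(645/1) = 1 · 1 = 1
  d = 3: φ(3) · 𝟙(645/3) = 2 · 1 = 2
  d = 5: φ(5) · 𝟙(645/5) = 4 · 1 = 4
  d = 15: φ(15) · 𝟙(645/15) = 8 · 1 = 8
  d = 43: φ(43) · 𝟙(645/43) = 42 · 1 = 42
  d = 129: φ(129) · 𝟙(645/129) = 84 · 1 = 84
  d = 215: φ(215) · 𝟙(645/215) = 168 · 1 = 168
  d = 645: φ(645) · 𝟙(645/645) = 336 · 1 = 336
Summing: (φ * 𝟙)(645) = 1 + 2 + 4 + 8 + 42 + 84 + 168 + 336 = 645.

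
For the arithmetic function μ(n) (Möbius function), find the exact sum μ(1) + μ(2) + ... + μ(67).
Σ_{n ≤ 67} μ(n) = -2

Compute μ(n) for each 1 ≤ n ≤ 67: μ(1) = 1, μ(2) = -1, μ(3) = -1, μ(4) = 0, μ(5) = -1, μ(6) = 1, μ(7) = -1, μ(8) = 0, μ(9) = 0, μ(10) = 1, μ(11) = -1, μ(12) = 0, μ(13) = -1, μ(14) = 1, μ(15) = 1, μ(16) = 0, μ(17) = -1, μ(18) = 0, μ(19) = -1, μ(20) = 0, μ(21) = 1, μ(22) = 1, μ(23) = -1, μ(24) = 0, μ(25) = 0, μ(26) = 1, μ(27) = 0, μ(28) = 0, μ(29) = -1, μ(30) = -1, μ(31) = -1, μ(32) = 0, μ(33) = 1, μ(34) = 1, μ(35) = 1, μ(36) = 0, μ(37) = -1, μ(38) = 1, μ(39) = 1, μ(40) = 0, μ(41) = -1, μ(42) = -1, μ(43) = -1, μ(44) = 0, μ(45) = 0, μ(46) = 1, μ(47) = -1, μ(48) = 0, μ(49) = 0, μ(50) = 0, μ(51) = 1, μ(52) = 0, μ(53) = -1, μ(54) = 0, μ(55) = 1, μ(56) = 0, μ(57) = 1, μ(58) = 1, μ(59) = -1, μ(60) = 0, μ(61) = -1, μ(62) = 1, μ(63) = 0, μ(64) = 0, μ(65) = 1, μ(66) = -1, μ(67) = -1. Summing all 67 values: -2. (Mertens function M(x) = Σ_{n ≤ x} μ(n); on average M(x) should be small (PNT ⟺ M(x) = o(x)).)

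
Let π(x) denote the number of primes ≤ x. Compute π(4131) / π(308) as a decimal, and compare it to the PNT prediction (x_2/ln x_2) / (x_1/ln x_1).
π(4131)/π(308) = 568/63 ≈ 9.0159;  PNT prediction ≈ 9.2303.

π(308) = 63 and π(4131) = 568, so π(4131)/π(308) ≈ 9.0159. The PNT-predicted ratio is (4131/ln(4131)) / (308/ln(308)) ≈ 9.2303. The two agree to within a few percent, as expected.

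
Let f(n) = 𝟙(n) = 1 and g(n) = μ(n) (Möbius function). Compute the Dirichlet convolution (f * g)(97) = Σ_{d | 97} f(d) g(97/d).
(𝟙 * μ)(97) = 0

Divisors of 97: [1, 97]. For each d | 97:
  d = 1: 𝟙(1) · μ(97/1) = 1 · -1 = -1
  d = 97: 𝟙(97) · μ(97/97) = 1 · 1 = 1
Summing: (𝟙 * μ)(97) = -1 + 1 = 0.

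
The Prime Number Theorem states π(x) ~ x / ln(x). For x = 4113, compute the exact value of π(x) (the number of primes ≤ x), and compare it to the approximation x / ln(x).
π(4113) = 566;  x/ln(x) ≈ 494.24;  relative error ≈ 12.68%.

Directly count primes up to 4113: π(4113) = 566. The PNT approximation gives 4113/ln(4113) ≈ 4113/8.32191 ≈ 494.24. Relative error (π(x) − x/ln(x)) / π(x) ≈ 12.68%; the approximation is known to undercount slightly (Li(x) is a better estimate).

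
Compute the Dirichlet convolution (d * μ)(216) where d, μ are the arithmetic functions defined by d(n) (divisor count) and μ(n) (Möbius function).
(d * μ)(216) = 1

Divisors of 216: [1, 2, 3, 4, 6, 8, 9, 12, 18, 24, 27, 36, 54, 72, 108, 216]. For each d | 216:
  d = 1: d(1) · μ(216/1) = 1 · 0 = 0
  d = 2: d(2) · μ(216/2) = 2 · 0 = 0
  d = 3: d(3) · μ(216/3) = 2 · 0 = 0
  d = 4: d(4) · μ(216/4) = 3 · 0 = 0
  d = 6: d(6) · μ(216/6) = 4 · 0 = 0
  d = 8: d(8) · μ(216/8) = 4 · 0 = 0
  d = 9: d(9) · μ(216/9) = 3 · 0 = 0
  d = 12: d(12) · μ(216/12) = 6 · 0 = 0
  d = 18: d(18) · μ(216/18) = 6 · 0 = 0
  d = 24: d(24) · μ(216/24) = 8 · 0 = 0
  d = 27: d(27) · μ(216/27) = 4 · 0 = 0
  d = 36: d(36) · μ(216/36) = 9 · 1 = 9
  d = 54: d(54) · μ(216/54) = 8 · 0 = 0
  d = 72: d(72) · μ(216/72) = 12 · -1 = -12
  d = 108: d(108) · μ(216/108) = 12 · -1 = -12
  d = 216: d(216) · μ(216/216) = 16 · 1 = 16
Summing: (d * μ)(216) = 0 + 0 + 0 + 0 + 0 + 0 + 0 + 0 + 0 + 0 + 0 + 9 + 0 + -12 + -12 + 16 = 1.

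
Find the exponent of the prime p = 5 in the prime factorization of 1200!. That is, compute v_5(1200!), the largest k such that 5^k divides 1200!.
v_5(1200!) = 298

Legendre's formula: v_p(n!) = Σ_{k ≥ 1} ⌊n / p^k⌋. For p = 5, n = 1200, the terms are:
  ⌊1200/5^1⌋ = ⌊1200/5⌋ = 240
  ⌊1200/5^2⌋ = ⌊1200/25⌋ = 48
  ⌊1200/5^3⌋ = ⌊1200/125⌋ = 9
  ⌊1200/5^4⌋ = ⌊1200/625⌋ = 1
(the next term ⌊1200/5^5⌋ = 0, terminating the sum). Summing: v_5(1200!) = 240 + 48 + 9 + 1 = 298.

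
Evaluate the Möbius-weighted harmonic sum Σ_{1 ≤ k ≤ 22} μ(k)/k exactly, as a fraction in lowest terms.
Σ μ(k)/k = 410857/9699690

Values of μ(k) for 1 ≤ k ≤ 22: μ(1) = 1, μ(2) = -1, μ(3) = -1, μ(5) = -1, μ(6) = 1, μ(7) = -1, μ(10) = 1, μ(11) = -1, μ(13) = -1, μ(14) = 1, μ(15) = 1, μ(17) = -1, μ(19) = -1, μ(21) = 1, μ(22) = 1, with μ = 0 on non-squarefree integers. Summing μ(k)/k for k where μ(k) ≠ 0 gives 410857/9699690 ≈ 0.0424. (PNT ⟺ this sum → 0 as n → ∞.)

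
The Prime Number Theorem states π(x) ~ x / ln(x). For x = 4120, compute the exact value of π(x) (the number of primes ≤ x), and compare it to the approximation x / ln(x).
π(4120) = 566;  x/ln(x) ≈ 494.98;  relative error ≈ 12.55%.

Directly count primes up to 4120: π(4120) = 566. The PNT approximation gives 4120/ln(4120) ≈ 4120/8.32361 ≈ 494.98. Relative error (π(x) − x/ln(x)) / π(x) ≈ 12.55%; the approximation is known to undercount slightly (Li(x) is a better estimate).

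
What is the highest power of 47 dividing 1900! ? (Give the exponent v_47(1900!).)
v_47(1900!) = 40

Legendre's formula: v_p(n!) = Σ_{k ≥ 1} ⌊n / p^k⌋. For p = 47, n = 1900, the terms are:
  ⌊1900/47^1⌋ = ⌊1900/47⌋ = 40
(the next term ⌊1900/47^2⌋ = 0, terminating the sum). Summing: v_47(1900!) = 40 = 40.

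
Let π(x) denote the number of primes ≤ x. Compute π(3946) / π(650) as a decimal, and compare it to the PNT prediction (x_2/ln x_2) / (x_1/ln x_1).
π(3946)/π(650) = 547/118 ≈ 4.6356;  PNT prediction ≈ 4.7486.

π(650) = 118 and π(3946) = 547, so π(3946)/π(650) ≈ 4.6356. The PNT-predicted ratio is (3946/ln(3946)) / (650/ln(650)) ≈ 4.7486. The two agree to within a few percent, as expected.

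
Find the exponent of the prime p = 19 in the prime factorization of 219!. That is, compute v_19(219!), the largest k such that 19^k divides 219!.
v_19(219!) = 11

Legendre's formula: v_p(n!) = Σ_{k ≥ 1} ⌊n / p^k⌋. For p = 19, n = 219, the terms are:
  ⌊219/19^1⌋ = ⌊219/19⌋ = 11
(the next term ⌊219/19^2⌋ = 0, terminating the sum). Summing: v_19(219!) = 11 = 11.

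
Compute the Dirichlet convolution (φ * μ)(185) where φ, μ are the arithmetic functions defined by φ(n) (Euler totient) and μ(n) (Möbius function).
(φ * μ)(185) = 105

Divisors of 185: [1, 5, 37, 185]. For each d | 185:
  d = 1: φ(1) · μ(185/1) = 1 · 1 = 1
  d = 5: φ(5) · μ(185/5) = 4 · -1 = -4
  d = 37: φ(37) · μ(185/37) = 36 · -1 = -36
  d = 185: φ(185) · μ(185/185) = 144 · 1 = 144
Summing: (φ * μ)(185) = 1 + -4 + -36 + 144 = 105.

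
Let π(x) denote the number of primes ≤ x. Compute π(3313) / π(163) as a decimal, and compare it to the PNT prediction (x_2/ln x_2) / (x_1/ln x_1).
π(3313)/π(163) = 466/38 ≈ 12.2632;  PNT prediction ≈ 12.7728.

π(163) = 38 and π(3313) = 466, so π(3313)/π(163) ≈ 12.2632. The PNT-predicted ratio is (3313/ln(3313)) / (163/ln(163)) ≈ 12.7728. The two agree to within a few percent, as expected.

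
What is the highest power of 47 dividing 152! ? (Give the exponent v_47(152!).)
v_47(152!) = 3

Legendre's formula: v_p(n!) = Σ_{k ≥ 1} ⌊n / p^k⌋. For p = 47, n = 152, the terms are:
  ⌊152/47^1⌋ = ⌊152/47⌋ = 3
(the next term ⌊152/47^2⌋ = 0, terminating the sum). Summing: v_47(152!) = 3 = 3.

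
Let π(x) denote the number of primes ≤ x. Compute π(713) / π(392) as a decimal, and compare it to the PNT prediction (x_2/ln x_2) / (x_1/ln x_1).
π(713)/π(392) = 127/77 ≈ 1.6494;  PNT prediction ≈ 1.6532.

π(392) = 77 and π(713) = 127, so π(713)/π(392) ≈ 1.6494. The PNT-predicted ratio is (713/ln(713)) / (392/ln(392)) ≈ 1.6532. The two agree to within a few percent, as expected.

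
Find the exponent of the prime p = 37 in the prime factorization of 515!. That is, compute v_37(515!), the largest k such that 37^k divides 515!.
v_37(515!) = 13

Legendre's formula: v_p(n!) = Σ_{k ≥ 1} ⌊n / p^k⌋. For p = 37, n = 515, the terms are:
  ⌊515/37^1⌋ = ⌊515/37⌋ = 13
(the next term ⌊515/37^2⌋ = 0, terminating the sum). Summing: v_37(515!) = 13 = 13.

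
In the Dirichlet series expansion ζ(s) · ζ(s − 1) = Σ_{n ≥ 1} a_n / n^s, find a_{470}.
σ(470) = 864

In the product (Σ m^0/m^s)(Σ k / k^s) = Σ (Σ_{d | n} d) / n^s, the coefficient of 1/n^s is σ(n) = Σ_{d | n} d. For n = 470, divisors are [1, 2, 5, 10, 47, 94, 235, 470]; summing: σ(470) = 864.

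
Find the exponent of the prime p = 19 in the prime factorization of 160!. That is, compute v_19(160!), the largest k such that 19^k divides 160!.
v_19(160!) = 8

Legendre's formula: v_p(n!) = Σ_{k ≥ 1} ⌊n / p^k⌋. For p = 19, n = 160, the terms are:
  ⌊160/19^1⌋ = ⌊160/19⌋ = 8
(the next term ⌊160/19^2⌋ = 0, terminating the sum). Summing: v_19(160!) = 8 = 8.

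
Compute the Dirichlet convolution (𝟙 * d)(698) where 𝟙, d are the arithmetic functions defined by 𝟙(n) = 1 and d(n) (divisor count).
(𝟙 * d)(698) = 9

Divisors of 698: [1, 2, 349, 698]. For each d | 698:
  d = 1: 𝟙(1) · d(698/1) = 1 · 4 = 4
  d = 2: 𝟙(2) · d(698/2) = 1 · 2 = 2
  d = 349: 𝟙(349) · d(698/349) = 1 · 2 = 2
  d = 698: 𝟙(698) · d(698/698) = 1 · 1 = 1
Summing: (𝟙 * d)(698) = 4 + 2 + 2 + 1 = 9.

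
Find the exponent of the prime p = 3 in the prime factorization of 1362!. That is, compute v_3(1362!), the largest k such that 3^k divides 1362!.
v_3(1362!) = 677

Legendre's formula: v_p(n!) = Σ_{k ≥ 1} ⌊n / p^k⌋. For p = 3, n = 1362, the terms are:
  ⌊1362/3^1⌋ = ⌊1362/3⌋ = 454
  ⌊1362/3^2⌋ = ⌊1362/9⌋ = 151
  ⌊1362/3^3⌋ = ⌊1362/27⌋ = 50
  ⌊1362/3^4⌋ = ⌊1362/81⌋ = 16
  ⌊1362/3^5⌋ = ⌊1362/243⌋ = 5
  ⌊1362/3^6⌋ = ⌊1362/729⌋ = 1
(the next term ⌊1362/3^7⌋ = 0, terminating the sum). Summing: v_3(1362!) = 454 + 151 + 50 + 16 + 5 + 1 = 677.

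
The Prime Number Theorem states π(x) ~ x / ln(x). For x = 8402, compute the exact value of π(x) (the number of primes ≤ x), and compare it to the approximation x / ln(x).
π(8402) = 1051;  x/ln(x) ≈ 929.81;  relative error ≈ 11.53%.

Directly count primes up to 8402: π(8402) = 1051. The PNT approximation gives 8402/ln(8402) ≈ 8402/9.03623 ≈ 929.81. Relative error (π(x) − x/ln(x)) / π(x) ≈ 11.53%; the approximation is known to undercount slightly (Li(x) is a better estimate).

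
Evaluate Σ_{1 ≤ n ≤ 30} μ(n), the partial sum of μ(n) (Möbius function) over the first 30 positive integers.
Σ_{n ≤ 30} μ(n) = -3

Compute μ(n) for each 1 ≤ n ≤ 30: μ(1) = 1, μ(2) = -1, μ(3) = -1, μ(4) = 0, μ(5) = -1, μ(6) = 1, μ(7) = -1, μ(8) = 0, μ(9) = 0, μ(10) = 1, μ(11) = -1, μ(12) = 0, μ(13) = -1, μ(14) = 1, μ(15) = 1, μ(16) = 0, μ(17) = -1, μ(18) = 0, μ(19) = -1, μ(20) = 0, μ(21) = 1, μ(22) = 1, μ(23) = -1, μ(24) = 0, μ(25) = 0, μ(26) = 1, μ(27) = 0, μ(28) = 0, μ(29) = -1, μ(30) = -1. Summing all 30 values: -3. (Mertens function M(x) = Σ_{n ≤ x} μ(n); on average M(x) should be small (PNT ⟺ M(x) = o(x)).)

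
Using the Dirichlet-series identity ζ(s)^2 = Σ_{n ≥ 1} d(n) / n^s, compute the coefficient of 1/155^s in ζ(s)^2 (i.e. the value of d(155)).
d(155) = 4

ζ(s)^2 = (Σ 1/m^s)(Σ 1/k^s). The coefficient of 1/n^s in the product is the number of ordered pairs (m, k) with mk = n, which equals d(n). For n = 155, divisors are [1, 5, 31, 155], so d(155) = 4.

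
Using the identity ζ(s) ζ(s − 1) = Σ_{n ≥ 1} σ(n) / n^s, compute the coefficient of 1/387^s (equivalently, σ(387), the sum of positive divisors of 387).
σ(387) = 572

In the product (Σ m^0/m^s)(Σ k / k^s) = Σ (Σ_{d | n} d) / n^s, the coefficient of 1/n^s is σ(n) = Σ_{d | n} d. For n = 387, divisors are [1, 3, 9, 43, 129, 387]; summing: σ(387) = 572.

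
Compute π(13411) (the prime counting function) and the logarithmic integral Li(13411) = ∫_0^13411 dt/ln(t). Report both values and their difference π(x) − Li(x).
π(13411) = 1590;  Li(13411) ≈ 1610.42;  π(x) − Li(x) ≈ -20.42.

Direct count of primes ≤ 13411 gives π(13411) = 1590. Numerical evaluation of the logarithmic integral gives Li(13411) ≈ 1610.42. The difference π(x) − Li(x) ≈ -20.42 is typically negative for small/moderate x (Li(x) overestimates), though Littlewood's theorem shows this sign changes infinitely often.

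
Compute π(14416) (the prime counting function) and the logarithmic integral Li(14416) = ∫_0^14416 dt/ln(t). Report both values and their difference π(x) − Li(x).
π(14416) = 1689;  Li(14416) ≈ 1715.77;  π(x) − Li(x) ≈ -26.77.

Direct count of primes ≤ 14416 gives π(14416) = 1689. Numerical evaluation of the logarithmic integral gives Li(14416) ≈ 1715.77. The difference π(x) − Li(x) ≈ -26.77 is typically negative for small/moderate x (Li(x) overestimates), though Littlewood's theorem shows this sign changes infinitely often.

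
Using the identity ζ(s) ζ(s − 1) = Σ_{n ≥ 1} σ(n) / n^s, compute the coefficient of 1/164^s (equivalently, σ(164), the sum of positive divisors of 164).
σ(164) = 294

In the product (Σ m^0/m^s)(Σ k / k^s) = Σ (Σ_{d | n} d) / n^s, the coefficient of 1/n^s is σ(n) = Σ_{d | n} d. For n = 164, divisors are [1, 2, 4, 41, 82, 164]; summing: σ(164) = 294.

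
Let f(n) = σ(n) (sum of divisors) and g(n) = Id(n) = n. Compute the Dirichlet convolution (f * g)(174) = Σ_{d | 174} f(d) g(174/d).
(σ * Id)(174) = 2065

Divisors of 174: [1, 2, 3, 6, 29, 58, 87, 174]. For each d | 174:
  d = 1: σ(1) · Id(174/1) = 1 · 174 = 174
  d = 2: σ(2) · Id(174/2) = 3 · 87 = 261
  d = 3: σ(3) · Id(174/3) = 4 · 58 = 232
  d = 6: σ(6) · Id(174/6) = 12 · 29 = 348
  d = 29: σ(29) · Id(174/29) = 30 · 6 = 180
  d = 58: σ(58) · Id(174/58) = 90 · 3 = 270
  d = 87: σ(87) · Id(174/87) = 120 · 2 = 240
  d = 174: σ(174) · Id(174/174) = 360 · 1 = 360
Summing: (σ * Id)(174) = 174 + 261 + 232 + 348 + 180 + 270 + 240 + 360 = 2065.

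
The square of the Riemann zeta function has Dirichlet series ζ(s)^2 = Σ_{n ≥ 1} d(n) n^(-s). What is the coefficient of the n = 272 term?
d(272) = 10

ζ(s)^2 = (Σ 1/m^s)(Σ 1/k^s). The coefficient of 1/n^s in the product is the number of ordered pairs (m, k) with mk = n, which equals d(n). For n = 272, divisors are [1, 2, 4, 8, 16, 17, 34, 68, 136, 272], so d(272) = 10.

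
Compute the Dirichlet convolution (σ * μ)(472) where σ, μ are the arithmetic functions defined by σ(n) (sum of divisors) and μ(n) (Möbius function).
(σ * μ)(472) = 472

Divisors of 472: [1, 2, 4, 8, 59, 118, 236, 472]. For each d | 472:
  d = 1: σ(1) · μ(472/1) = 1 · 0 = 0
  d = 2: σ(2) · μ(472/2) = 3 · 0 = 0
  d = 4: σ(4) · μ(472/4) = 7 · 1 = 7
  d = 8: σ(8) · μ(472/8) = 15 · -1 = -15
  d = 59: σ(59) · μ(472/59) = 60 · 0 = 0
  d = 118: σ(118) · μ(472/118) = 180 · 0 = 0
  d = 236: σ(236) · μ(472/236) = 420 · -1 = -420
  d = 472: σ(472) · μ(472/472) = 900 · 1 = 900
Summing: (σ * μ)(472) = 0 + 0 + 7 + -15 + 0 + 0 + -420 + 900 = 472.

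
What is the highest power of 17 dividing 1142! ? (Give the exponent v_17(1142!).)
v_17(1142!) = 70

Legendre's formula: v_p(n!) = Σ_{k ≥ 1} ⌊n / p^k⌋. For p = 17, n = 1142, the terms are:
  ⌊1142/17^1⌋ = ⌊1142/17⌋ = 67
  ⌊1142/17^2⌋ = ⌊1142/289⌋ = 3
(the next term ⌊1142/17^3⌋ = 0, terminating the sum). Summing: v_17(1142!) = 67 + 3 = 70.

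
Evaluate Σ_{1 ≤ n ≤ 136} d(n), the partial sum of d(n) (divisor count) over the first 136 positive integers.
Σ_{n ≤ 136} d(n) = 695

Compute d(n) for each 1 ≤ n ≤ 136: d(1) = 1, d(2) = 2, d(3) = 2, d(4) = 3, d(5) = 2, d(6) = 4, d(7) = 2, d(8) = 4, d(9) = 3, d(10) = 4, d(11) = 2, d(12) = 6, d(13) = 2, d(14) = 4, d(15) = 4, d(16) = 5, d(17) = 2, d(18) = 6, d(19) = 2, d(20) = 6, d(21) = 4, d(22) = 4, d(23) = 2, d(24) = 8, d(25) = 3, d(26) = 4, d(27) = 4, d(28) = 6, d(29) = 2, d(30) = 8, d(31) = 2, d(32) = 6, d(33) = 4, d(34) = 4, d(35) = 4, d(36) = 9, d(37) = 2, d(38) = 4, d(39) = 4, d(40) = 8, d(41) = 2, d(42) = 8, d(43) = 2, d(44) = 6, d(45) = 6, d(46) = 4, d(47) = 2, d(48) = 10, d(49) = 3, d(50) = 6, d(51) = 4, d(52) = 6, d(53) = 2, d(54) = 8, d(55) = 4, d(56) = 8, d(57) = 4, d(58) = 4, d(59) = 2, d(60) = 12, d(61) = 2, d(62) = 4, d(63) = 6, d(64) = 7, d(65) = 4, d(66) = 8, d(67) = 2, d(68) = 6, d(69) = 4, d(70) = 8, d(71) = 2, d(72) = 12, d(73) = 2, d(74) = 4, d(75) = 6, d(76) = 6, d(77) = 4, d(78) = 8, d(79) = 2, d(80) = 10, d(81) = 5, d(82) = 4, d(83) = 2, d(84) = 12, d(85) = 4, d(86) = 4, d(87) = 4, d(88) = 8, d(89) = 2, d(90) = 12, d(91) = 4, d(92) = 6, d(93) = 4, d(94) = 4, d(95) = 4, d(96) = 12, d(97) = 2, d(98) = 6, d(99) = 6, d(100) = 9, d(101) = 2, d(102) = 8, d(103) = 2, d(104) = 8, d(105) = 8, d(106) = 4, d(107) = 2, d(108) = 12, d(109) = 2, d(110) = 8, d(111) = 4, d(112) = 10, d(113) = 2, d(114) = 8, d(115) = 4, d(116) = 6, d(117) = 6, d(118) = 4, d(119) = 4, d(120) = 16, d(121) = 3, d(122) = 4, d(123) = 4, d(124) = 6, d(125) = 4, d(126) = 12, d(127) = 2, d(128) = 8, d(129) = 4, d(130) = 8, d(131) = 2, d(132) = 12, d(133) = 4, d(134) = 4, d(135) = 8, d(136) = 8. Summing all 136 values: 695. (Dirichlet's divisor formula: Σ_{n ≤ x} d(n) = x ln(x) + (2γ − 1) x + O(√x). For x = 136, the asymptotic estimate is ≈ 689.12.)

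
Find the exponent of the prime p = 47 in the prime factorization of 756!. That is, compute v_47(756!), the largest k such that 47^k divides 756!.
v_47(756!) = 16

Legendre's formula: v_p(n!) = Σ_{k ≥ 1} ⌊n / p^k⌋. For p = 47, n = 756, the terms are:
  ⌊756/47^1⌋ = ⌊756/47⌋ = 16
(the next term ⌊756/47^2⌋ = 0, terminating the sum). Summing: v_47(756!) = 16 = 16.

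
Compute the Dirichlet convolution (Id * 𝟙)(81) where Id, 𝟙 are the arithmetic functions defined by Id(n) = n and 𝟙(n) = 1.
(Id * 𝟙)(81) = 121

Divisors of 81: [1, 3, 9, 27, 81]. For each d | 81:
  d = 1: Id(1) · 𝟙(81/1) = 1 · 1 = 1
  d = 3: Id(3) · 𝟙(81/3) = 3 · 1 = 3
  d = 9: Id(9) · 𝟙(81/9) = 9 · 1 = 9
  d = 27: Id(27) · 𝟙(81/27) = 27 · 1 = 27
  d = 81: Id(81) · 𝟙(81/81) = 81 · 1 = 81
Summing: (Id * 𝟙)(81) = 1 + 3 + 9 + 27 + 81 = 121.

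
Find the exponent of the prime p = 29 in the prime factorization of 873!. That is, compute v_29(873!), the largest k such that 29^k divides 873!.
v_29(873!) = 31

Legendre's formula: v_p(n!) = Σ_{k ≥ 1} ⌊n / p^k⌋. For p = 29, n = 873, the terms are:
  ⌊873/29^1⌋ = ⌊873/29⌋ = 30
  ⌊873/29^2⌋ = ⌊873/841⌋ = 1
(the next term ⌊873/29^3⌋ = 0, terminating the sum). Summing: v_29(873!) = 30 + 1 = 31.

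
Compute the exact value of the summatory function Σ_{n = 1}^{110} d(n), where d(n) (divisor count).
Σ_{n ≤ 110} d(n) = 538

Compute d(n) for each 1 ≤ n ≤ 110: d(1) = 1, d(2) = 2, d(3) = 2, d(4) = 3, d(5) = 2, d(6) = 4, d(7) = 2, d(8) = 4, d(9) = 3, d(10) = 4, d(11) = 2, d(12) = 6, d(13) = 2, d(14) = 4, d(15) = 4, d(16) = 5, d(17) = 2, d(18) = 6, d(19) = 2, d(20) = 6, d(21) = 4, d(22) = 4, d(23) = 2, d(24) = 8, d(25) = 3, d(26) = 4, d(27) = 4, d(28) = 6, d(29) = 2, d(30) = 8, d(31) = 2, d(32) = 6, d(33) = 4, d(34) = 4, d(35) = 4, d(36) = 9, d(37) = 2, d(38) = 4, d(39) = 4, d(40) = 8, d(41) = 2, d(42) = 8, d(43) = 2, d(44) = 6, d(45) = 6, d(46) = 4, d(47) = 2, d(48) = 10, d(49) = 3, d(50) = 6, d(51) = 4, d(52) = 6, d(53) = 2, d(54) = 8, d(55) = 4, d(56) = 8, d(57) = 4, d(58) = 4, d(59) = 2, d(60) = 12, d(61) = 2, d(62) = 4, d(63) = 6, d(64) = 7, d(65) = 4, d(66) = 8, d(67) = 2, d(68) = 6, d(69) = 4, d(70) = 8, d(71) = 2, d(72) = 12, d(73) = 2, d(74) = 4, d(75) = 6, d(76) = 6, d(77) = 4, d(78) = 8, d(79) = 2, d(80) = 10, d(81) = 5, d(82) = 4, d(83) = 2, d(84) = 12, d(85) = 4, d(86) = 4, d(87) = 4, d(88) = 8, d(89) = 2, d(90) = 12, d(91) = 4, d(92) = 6, d(93) = 4, d(94) = 4, d(95) = 4, d(96) = 12, d(97) = 2, d(98) = 6, d(99) = 6, d(100) = 9, d(101) = 2, d(102) = 8, d(103) = 2, d(104) = 8, d(105) = 8, d(106) = 4, d(107) = 2, d(108) = 12, d(109) = 2, d(110) = 8. Summing all 110 values: 538. (Dirichlet's divisor formula: Σ_{n ≤ x} d(n) = x ln(x) + (2γ − 1) x + O(√x). For x = 110, the asymptotic estimate is ≈ 534.04.)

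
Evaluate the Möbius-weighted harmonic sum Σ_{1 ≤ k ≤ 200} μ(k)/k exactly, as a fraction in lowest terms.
Σ μ(k)/k = -2525956533029285906333379660693655000208391328320024740655748842764916179604407/82104442544036437402623148487682251333557860946353167843084552367036963538575798

Values of μ(k) for 1 ≤ k ≤ 200: μ(1) = 1, μ(2) = -1, μ(3) = -1, μ(5) = -1, μ(6) = 1, μ(7) = -1, μ(10) = 1, μ(11) = -1, μ(13) = -1, μ(14) = 1, μ(15) = 1, μ(17) = -1, μ(19) = -1, μ(21) = 1, μ(22) = 1, μ(23) = -1, μ(26) = 1, μ(29) = -1, μ(30) = -1, μ(31) = -1, μ(33) = 1, μ(34) = 1, μ(35) = 1, μ(37) = -1, μ(38) = 1, μ(39) = 1, μ(41) = -1, μ(42) = -1, μ(43) = -1, μ(46) = 1, μ(47) = -1, μ(51) = 1, μ(53) = -1, μ(55) = 1, μ(57) = 1, μ(58) = 1, μ(59) = -1, μ(61) = -1, μ(62) = 1, μ(65) = 1, μ(66) = -1, μ(67) = -1, μ(69) = 1, μ(70) = -1, μ(71) = -1, μ(73) = -1, μ(74) = 1, μ(77) = 1, μ(78) = -1, μ(79) = -1, μ(82) = 1, μ(83) = -1, μ(85) = 1, μ(86) = 1, μ(87) = 1, μ(89) = -1, μ(91) = 1, μ(93) = 1, μ(94) = 1, μ(95) = 1, μ(97) = -1, μ(101) = -1, μ(102) = -1, μ(103) = -1, μ(105) = -1, μ(106) = 1, μ(107) = -1, μ(109) = -1, μ(110) = -1, μ(111) = 1, μ(113) = -1, μ(114) = -1, μ(115) = 1, μ(118) = 1, μ(119) = 1, μ(122) = 1, μ(123) = 1, μ(127) = -1, μ(129) = 1, μ(130) = -1, μ(131) = -1, μ(133) = 1, μ(134) = 1, μ(137) = -1, μ(138) = -1, μ(139) = -1, μ(141) = 1, μ(142) = 1, μ(143) = 1, μ(145) = 1, μ(146) = 1, μ(149) = -1, μ(151) = -1, μ(154) = -1, μ(155) = 1, μ(157) = -1, μ(158) = 1, μ(159) = 1, μ(161) = 1, μ(163) = -1, μ(165) = -1, μ(166) = 1, μ(167) = -1, μ(170) = -1, μ(173) = -1, μ(174) = -1, μ(177) = 1, μ(178) = 1, μ(179) = -1, μ(181) = -1, μ(182) = -1, μ(183) = 1, μ(185) = 1, μ(186) = -1, μ(187) = 1, μ(190) = -1, μ(191) = -1, μ(193) = -1, μ(194) = 1, μ(195) = -1, μ(197) = -1, μ(199) = -1, with μ = 0 on non-squarefree integers. Summing μ(k)/k for k where μ(k) ≠ 0 gives -2525956533029285906333379660693655000208391328320024740655748842764916179604407/82104442544036437402623148487682251333557860946353167843084552367036963538575798 ≈ -0.0308. (PNT ⟺ this sum → 0 as n → ∞.)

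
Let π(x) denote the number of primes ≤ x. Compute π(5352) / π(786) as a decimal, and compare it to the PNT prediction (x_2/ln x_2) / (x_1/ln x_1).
π(5352)/π(786) = 708/137 ≈ 5.1679;  PNT prediction ≈ 5.2877.

π(786) = 137 and π(5352) = 708, so π(5352)/π(786) ≈ 5.1679. The PNT-predicted ratio is (5352/ln(5352)) / (786/ln(786)) ≈ 5.2877. The two agree to within a few percent, as expected.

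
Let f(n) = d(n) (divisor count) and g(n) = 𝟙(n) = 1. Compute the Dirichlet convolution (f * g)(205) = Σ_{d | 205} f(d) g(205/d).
(d * 𝟙)(205) = 9

Divisors of 205: [1, 5, 41, 205]. For each d | 205:
  d = 1: d(1) · 𝟙(205/1) = 1 · 1 = 1
  d = 5: d(5) · 𝟙(205/5) = 2 · 1 = 2
  d = 41: d(41) · 𝟙(205/41) = 2 · 1 = 2
  d = 205: d(205) · 𝟙(205/205) = 4 · 1 = 4
Summing: (d * 𝟙)(205) = 1 + 2 + 2 + 4 = 9.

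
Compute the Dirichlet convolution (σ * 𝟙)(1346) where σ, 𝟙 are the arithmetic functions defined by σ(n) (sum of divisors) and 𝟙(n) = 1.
(σ * 𝟙)(1346) = 2700

Divisors of 1346: [1, 2, 673, 1346]. For each d | 1346:
  d = 1: σ(1) · 𝟙(1346/1) = 1 · 1 = 1
  d = 2: σ(2) · 𝟙(1346/2) = 3 · 1 = 3
  d = 673: σ(673) · 𝟙(1346/673) = 674 · 1 = 674
  d = 1346: σ(1346) · 𝟙(1346/1346) = 2022 · 1 = 2022
Summing: (σ * 𝟙)(1346) = 1 + 3 + 674 + 2022 = 2700.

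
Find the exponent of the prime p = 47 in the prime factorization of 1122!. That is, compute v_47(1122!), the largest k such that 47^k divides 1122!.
v_47(1122!) = 23

Legendre's formula: v_p(n!) = Σ_{k ≥ 1} ⌊n / p^k⌋. For p = 47, n = 1122, the terms are:
  ⌊1122/47^1⌋ = ⌊1122/47⌋ = 23
(the next term ⌊1122/47^2⌋ = 0, terminating the sum). Summing: v_47(1122!) = 23 = 23.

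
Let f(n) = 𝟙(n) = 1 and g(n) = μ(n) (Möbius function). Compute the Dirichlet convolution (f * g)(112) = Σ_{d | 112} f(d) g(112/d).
(𝟙 * μ)(112) = 0

Divisors of 112: [1, 2, 4, 7, 8, 14, 16, 28, 56, 112]. For each d | 112:
  d = 1: 𝟙(1) · μ(112/1) = 1 · 0 = 0
  d = 2: 𝟙(2) · μ(112/2) = 1 · 0 = 0
  d = 4: 𝟙(4) · μ(112/4) = 1 · 0 = 0
  d = 7: 𝟙(7) · μ(112/7) = 1 · 0 = 0
  d = 8: 𝟙(8) · μ(112/8) = 1 · 1 = 1
  d = 14: 𝟙(14) · μ(112/14) = 1 · 0 = 0
  d = 16: 𝟙(16) · μ(112/16) = 1 · -1 = -1
  d = 28: 𝟙(28) · μ(112/28) = 1 · 0 = 0
  d = 56: 𝟙(56) · μ(112/56) = 1 · -1 = -1
  d = 112: 𝟙(112) · μ(112/112) = 1 · 1 = 1
Summing: (𝟙 * μ)(112) = 0 + 0 + 0 + 0 + 1 + 0 + -1 + 0 + -1 + 1 = 0.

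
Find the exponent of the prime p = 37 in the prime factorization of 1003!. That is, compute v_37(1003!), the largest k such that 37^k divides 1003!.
v_37(1003!) = 27

Legendre's formula: v_p(n!) = Σ_{k ≥ 1} ⌊n / p^k⌋. For p = 37, n = 1003, the terms are:
  ⌊1003/37^1⌋ = ⌊1003/37⌋ = 27
(the next term ⌊1003/37^2⌋ = 0, terminating the sum). Summing: v_37(1003!) = 27 = 27.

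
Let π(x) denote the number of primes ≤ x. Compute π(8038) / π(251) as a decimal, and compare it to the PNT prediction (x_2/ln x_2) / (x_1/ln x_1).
π(8038)/π(251) = 1010/54 ≈ 18.7037;  PNT prediction ≈ 19.6784.

π(251) = 54 and π(8038) = 1010, so π(8038)/π(251) ≈ 18.7037. The PNT-predicted ratio is (8038/ln(8038)) / (251/ln(251)) ≈ 19.6784. The two agree to within a few percent, as expected.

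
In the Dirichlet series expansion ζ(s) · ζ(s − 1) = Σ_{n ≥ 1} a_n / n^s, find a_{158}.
σ(158) = 240

In the product (Σ m^0/m^s)(Σ k / k^s) = Σ (Σ_{d | n} d) / n^s, the coefficient of 1/n^s is σ(n) = Σ_{d | n} d. For n = 158, divisors are [1, 2, 79, 158]; summing: σ(158) = 240.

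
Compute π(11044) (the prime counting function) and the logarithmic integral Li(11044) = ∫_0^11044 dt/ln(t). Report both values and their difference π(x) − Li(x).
π(11044) = 1337;  Li(11044) ≈ 1358.87;  π(x) − Li(x) ≈ -21.87.

Direct count of primes ≤ 11044 gives π(11044) = 1337. Numerical evaluation of the logarithmic integral gives Li(11044) ≈ 1358.87. The difference π(x) − Li(x) ≈ -21.87 is typically negative for small/moderate x (Li(x) overestimates), though Littlewood's theorem shows this sign changes infinitely often.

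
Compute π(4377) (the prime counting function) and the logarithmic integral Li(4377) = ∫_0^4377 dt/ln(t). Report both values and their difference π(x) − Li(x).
π(4377) = 597;  Li(4377) ≈ 610.57;  π(x) − Li(x) ≈ -13.57.

Direct count of primes ≤ 4377 gives π(4377) = 597. Numerical evaluation of the logarithmic integral gives Li(4377) ≈ 610.57. The difference π(x) − Li(x) ≈ -13.57 is typically negative for small/moderate x (Li(x) overestimates), though Littlewood's theorem shows this sign changes infinitely often.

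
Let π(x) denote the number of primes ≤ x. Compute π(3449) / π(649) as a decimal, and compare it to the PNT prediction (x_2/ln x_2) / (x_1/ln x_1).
π(3449)/π(649) = 482/118 ≈ 4.0847;  PNT prediction ≈ 4.2246.

π(649) = 118 and π(3449) = 482, so π(3449)/π(649) ≈ 4.0847. The PNT-predicted ratio is (3449/ln(3449)) / (649/ln(649)) ≈ 4.2246. The two agree to within a few percent, as expected.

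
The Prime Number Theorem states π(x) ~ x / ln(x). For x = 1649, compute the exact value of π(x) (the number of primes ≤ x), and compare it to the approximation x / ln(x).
π(1649) = 259;  x/ln(x) ≈ 222.60;  relative error ≈ 14.05%.

Directly count primes up to 1649: π(1649) = 259. The PNT approximation gives 1649/ln(1649) ≈ 1649/7.40792 ≈ 222.60. Relative error (π(x) − x/ln(x)) / π(x) ≈ 14.05%; the approximation is known to undercount slightly (Li(x) is a better estimate).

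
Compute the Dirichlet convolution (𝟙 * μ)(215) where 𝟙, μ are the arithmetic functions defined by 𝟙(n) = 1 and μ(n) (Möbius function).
(𝟙 * μ)(215) = 0

Divisors of 215: [1, 5, 43, 215]. For each d | 215:
  d = 1: 𝟙(1) · μ(215/1) = 1 · 1 = 1
  d = 5: 𝟙(5) · μ(215/5) = 1 · -1 = -1
  d = 43: 𝟙(43) · μ(215/43) = 1 · -1 = -1
  d = 215: 𝟙(215) · μ(215/215) = 1 · 1 = 1
Summing: (𝟙 * μ)(215) = 1 + -1 + -1 + 1 = 0.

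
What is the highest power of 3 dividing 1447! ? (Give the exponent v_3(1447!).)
v_3(1447!) = 718

Legendre's formula: v_p(n!) = Σ_{k ≥ 1} ⌊n / p^k⌋. For p = 3, n = 1447, the terms are:
  ⌊1447/3^1⌋ = ⌊1447/3⌋ = 482
  ⌊1447/3^2⌋ = ⌊1447/9⌋ = 160
  ⌊1447/3^3⌋ = ⌊1447/27⌋ = 53
  ⌊1447/3^4⌋ = ⌊1447/81⌋ = 17
  ⌊1447/3^5⌋ = ⌊1447/243⌋ = 5
  ⌊1447/3^6⌋ = ⌊1447/729⌋ = 1
(the next term ⌊1447/3^7⌋ = 0, terminating the sum). Summing: v_3(1447!) = 482 + 160 + 53 + 17 + 5 + 1 = 718.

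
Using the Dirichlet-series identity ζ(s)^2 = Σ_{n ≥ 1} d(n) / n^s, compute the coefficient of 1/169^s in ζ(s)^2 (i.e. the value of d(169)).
d(169) = 3

ζ(s)^2 = (Σ 1/m^s)(Σ 1/k^s). The coefficient of 1/n^s in the product is the number of ordered pairs (m, k) with mk = n, which equals d(n). For n = 169, divisors are [1, 13, 169], so d(169) = 3.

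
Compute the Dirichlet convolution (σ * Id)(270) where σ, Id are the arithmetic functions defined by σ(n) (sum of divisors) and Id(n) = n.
(σ * Id)(270) = 7810

Divisors of 270: [1, 2, 3, 5, 6, 9, 10, 15, 18, 27, 30, 45, 54, 90, 135, 270]. For each d | 270:
  d = 1: σ(1) · Id(270/1) = 1 · 270 = 270
  d = 2: σ(2) · Id(270/2) = 3 · 135 = 405
  d = 3: σ(3) · Id(270/3) = 4 · 90 = 360
  d = 5: σ(5) · Id(270/5) = 6 · 54 = 324
  d = 6: σ(6) · Id(270/6) = 12 · 45 = 540
  d = 9: σ(9) · Id(270/9) = 13 · 30 = 390
  d = 10: σ(10) · Id(270/10) = 18 · 27 = 486
  d = 15: σ(15) · Id(270/15) = 24 · 18 = 432
  d = 18: σ(18) · Id(270/18) = 39 · 15 = 585
  d = 27: σ(27) · Id(270/27) = 40 · 10 = 400
  d = 30: σ(30) · Id(270/30) = 72 · 9 = 648
  d = 45: σ(45) · Id(270/45) = 78 · 6 = 468
  d = 54: σ(54) · Id(270/54) = 120 · 5 = 600
  d = 90: σ(90) · Id(270/90) = 234 · 3 = 702
  d = 135: σ(135) · Id(270/135) = 240 · 2 = 480
  d = 270: σ(270) · Id(270/270) = 720 · 1 = 720
Summing: (σ * Id)(270) = 270 + 405 + 360 + 324 + 540 + 390 + 486 + 432 + 585 + 400 + 648 + 468 + 600 + 702 + 480 + 720 = 7810.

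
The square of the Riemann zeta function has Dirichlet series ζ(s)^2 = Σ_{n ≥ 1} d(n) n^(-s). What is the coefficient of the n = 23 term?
d(23) = 2

ζ(s)^2 = (Σ 1/m^s)(Σ 1/k^s). The coefficient of 1/n^s in the product is the number of ordered pairs (m, k) with mk = n, which equals d(n). For n = 23, divisors are [1, 23], so d(23) = 2.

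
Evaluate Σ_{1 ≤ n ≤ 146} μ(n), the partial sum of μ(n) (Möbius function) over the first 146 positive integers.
Σ_{n ≤ 146} μ(n) = 1

Compute μ(n) for each 1 ≤ n ≤ 146: μ(1) = 1, μ(2) = -1, μ(3) = -1, μ(4) = 0, μ(5) = -1, μ(6) = 1, μ(7) = -1, μ(8) = 0, μ(9) = 0, μ(10) = 1, μ(11) = -1, μ(12) = 0, μ(13) = -1, μ(14) = 1, μ(15) = 1, μ(16) = 0, μ(17) = -1, μ(18) = 0, μ(19) = -1, μ(20) = 0, μ(21) = 1, μ(22) = 1, μ(23) = -1, μ(24) = 0, μ(25) = 0, μ(26) = 1, μ(27) = 0, μ(28) = 0, μ(29) = -1, μ(30) = -1, μ(31) = -1, μ(32) = 0, μ(33) = 1, μ(34) = 1, μ(35) = 1, μ(36) = 0, μ(37) = -1, μ(38) = 1, μ(39) = 1, μ(40) = 0, μ(41) = -1, μ(42) = -1, μ(43) = -1, μ(44) = 0, μ(45) = 0, μ(46) = 1, μ(47) = -1, μ(48) = 0, μ(49) = 0, μ(50) = 0, μ(51) = 1, μ(52) = 0, μ(53) = -1, μ(54) = 0, μ(55) = 1, μ(56) = 0, μ(57) = 1, μ(58) = 1, μ(59) = -1, μ(60) = 0, μ(61) = -1, μ(62) = 1, μ(63) = 0, μ(64) = 0, μ(65) = 1, μ(66) = -1, μ(67) = -1, μ(68) = 0, μ(69) = 1, μ(70) = -1, μ(71) = -1, μ(72) = 0, μ(73) = -1, μ(74) = 1, μ(75) = 0, μ(76) = 0, μ(77) = 1, μ(78) = -1, μ(79) = -1, μ(80) = 0, μ(81) = 0, μ(82) = 1, μ(83) = -1, μ(84) = 0, μ(85) = 1, μ(86) = 1, μ(87) = 1, μ(88) = 0, μ(89) = -1, μ(90) = 0, μ(91) = 1, μ(92) = 0, μ(93) = 1, μ(94) = 1, μ(95) = 1, μ(96) = 0, μ(97) = -1, μ(98) = 0, μ(99) = 0, μ(100) = 0, μ(101) = -1, μ(102) = -1, μ(103) = -1, μ(104) = 0, μ(105) = -1, μ(106) = 1, μ(107) = -1, μ(108) = 0, μ(109) = -1, μ(110) = -1, μ(111) = 1, μ(112) = 0, μ(113) = -1, μ(114) = -1, μ(115) = 1, μ(116) = 0, μ(117) = 0, μ(118) = 1, μ(119) = 1, μ(120) = 0, μ(121) = 0, μ(122) = 1, μ(123) = 1, μ(124) = 0, μ(125) = 0, μ(126) = 0, μ(127) = -1, μ(128) = 0, μ(129) = 1, μ(130) = -1, μ(131) = -1, μ(132) = 0, μ(133) = 1, μ(134) = 1, μ(135) = 0, μ(136) = 0, μ(137) = -1, μ(138) = -1, μ(139) = -1, μ(140) = 0, μ(141) = 1, μ(142) = 1, μ(143) = 1, μ(144) = 0, μ(145) = 1, μ(146) = 1. Summing all 146 values: 1. (Mertens function M(x) = Σ_{n ≤ x} μ(n); on average M(x) should be small (PNT ⟺ M(x) = o(x)).)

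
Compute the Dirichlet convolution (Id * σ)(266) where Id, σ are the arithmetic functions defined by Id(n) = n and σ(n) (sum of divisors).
(Id * σ)(266) = 2925

Divisors of 266: [1, 2, 7, 14, 19, 38, 133, 266]. For each d | 266:
  d = 1: Id(1) · σ(266/1) = 1 · 480 = 480
  d = 2: Id(2) · σ(266/2) = 2 · 160 = 320
  d = 7: Id(7) · σ(266/7) = 7 · 60 = 420
  d = 14: Id(14) · σ(266/14) = 14 · 20 = 280
  d = 19: Id(19) · σ(266/19) = 19 · 24 = 456
  d = 38: Id(38) · σ(266/38) = 38 · 8 = 304
  d = 133: Id(133) · σ(266/133) = 133 · 3 = 399
  d = 266: Id(266) · σ(266/266) = 266 · 1 = 266
Summing: (Id * σ)(266) = 480 + 320 + 420 + 280 + 456 + 304 + 399 + 266 = 2925.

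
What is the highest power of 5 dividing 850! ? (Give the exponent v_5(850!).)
v_5(850!) = 211

Legendre's formula: v_p(n!) = Σ_{k ≥ 1} ⌊n / p^k⌋. For p = 5, n = 850, the terms are:
  ⌊850/5^1⌋ = ⌊850/5⌋ = 170
  ⌊850/5^2⌋ = ⌊850/25⌋ = 34
  ⌊850/5^3⌋ = ⌊850/125⌋ = 6
  ⌊850/5^4⌋ = ⌊850/625⌋ = 1
(the next term ⌊850/5^5⌋ = 0, terminating the sum). Summing: v_5(850!) = 170 + 34 + 6 + 1 = 211.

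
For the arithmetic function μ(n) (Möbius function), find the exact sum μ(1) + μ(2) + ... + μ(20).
Σ_{n ≤ 20} μ(n) = -3

Compute μ(n) for each 1 ≤ n ≤ 20: μ(1) = 1, μ(2) = -1, μ(3) = -1, μ(4) = 0, μ(5) = -1, μ(6) = 1, μ(7) = -1, μ(8) = 0, μ(9) = 0, μ(10) = 1, μ(11) = -1, μ(12) = 0, μ(13) = -1, μ(14) = 1, μ(15) = 1, μ(16) = 0, μ(17) = -1, μ(18) = 0, μ(19) = -1, μ(20) = 0. Summing all 20 values: -3. (Mertens function M(x) = Σ_{n ≤ x} μ(n); on average M(x) should be small (PNT ⟺ M(x) = o(x)).)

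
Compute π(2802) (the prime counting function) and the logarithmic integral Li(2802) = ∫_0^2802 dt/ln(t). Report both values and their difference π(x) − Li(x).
π(2802) = 408;  Li(2802) ≈ 417.92;  π(x) − Li(x) ≈ -9.92.

Direct count of primes ≤ 2802 gives π(2802) = 408. Numerical evaluation of the logarithmic integral gives Li(2802) ≈ 417.92. The difference π(x) − Li(x) ≈ -9.92 is typically negative for small/moderate x (Li(x) overestimates), though Littlewood's theorem shows this sign changes infinitely often.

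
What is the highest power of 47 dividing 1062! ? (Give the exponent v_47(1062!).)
v_47(1062!) = 22

Legendre's formula: v_p(n!) = Σ_{k ≥ 1} ⌊n / p^k⌋. For p = 47, n = 1062, the terms are:
  ⌊1062/47^1⌋ = ⌊1062/47⌋ = 22
(the next term ⌊1062/47^2⌋ = 0, terminating the sum). Summing: v_47(1062!) = 22 = 22.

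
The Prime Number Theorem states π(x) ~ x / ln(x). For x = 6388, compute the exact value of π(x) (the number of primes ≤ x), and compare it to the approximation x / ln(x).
π(6388) = 832;  x/ln(x) ≈ 729.04;  relative error ≈ 12.37%.

Directly count primes up to 6388: π(6388) = 832. The PNT approximation gives 6388/ln(6388) ≈ 6388/8.76218 ≈ 729.04. Relative error (π(x) − x/ln(x)) / π(x) ≈ 12.37%; the approximation is known to undercount slightly (Li(x) is a better estimate).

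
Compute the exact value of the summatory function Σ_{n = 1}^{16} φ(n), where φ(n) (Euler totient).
Σ_{n ≤ 16} φ(n) = 80

Compute φ(n) for each 1 ≤ n ≤ 16: φ(1) = 1, φ(2) = 1, φ(3) = 2, φ(4) = 2, φ(5) = 4, φ(6) = 2, φ(7) = 6, φ(8) = 4, φ(9) = 6, φ(10) = 4, φ(11) = 10, φ(12) = 4, φ(13) = 12, φ(14) = 6, φ(15) = 8, φ(16) = 8. Summing all 16 values: 80. (Average order: Σ_{n ≤ x} φ(n) ~ (3/π²) x². For x = 16, (3/π²)·16² ≈ 77.81.)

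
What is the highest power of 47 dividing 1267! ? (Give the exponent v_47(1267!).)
v_47(1267!) = 26

Legendre's formula: v_p(n!) = Σ_{k ≥ 1} ⌊n / p^k⌋. For p = 47, n = 1267, the terms are:
  ⌊1267/47^1⌋ = ⌊1267/47⌋ = 26
(the next term ⌊1267/47^2⌋ = 0, terminating the sum). Summing: v_47(1267!) = 26 = 26.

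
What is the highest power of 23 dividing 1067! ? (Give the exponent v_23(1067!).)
v_23(1067!) = 48

Legendre's formula: v_p(n!) = Σ_{k ≥ 1} ⌊n / p^k⌋. For p = 23, n = 1067, the terms are:
  ⌊1067/23^1⌋ = ⌊1067/23⌋ = 46
  ⌊1067/23^2⌋ = ⌊1067/529⌋ = 2
(the next term ⌊1067/23^3⌋ = 0, terminating the sum). Summing: v_23(1067!) = 46 + 2 = 48.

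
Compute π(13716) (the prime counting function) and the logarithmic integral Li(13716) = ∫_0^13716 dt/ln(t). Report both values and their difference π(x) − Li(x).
π(13716) = 1622;  Li(13716) ≈ 1642.48;  π(x) − Li(x) ≈ -20.48.

Direct count of primes ≤ 13716 gives π(13716) = 1622. Numerical evaluation of the logarithmic integral gives Li(13716) ≈ 1642.48. The difference π(x) − Li(x) ≈ -20.48 is typically negative for small/moderate x (Li(x) overestimates), though Littlewood's theorem shows this sign changes infinitely often.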